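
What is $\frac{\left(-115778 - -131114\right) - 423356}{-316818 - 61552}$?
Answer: $\frac{40802}{37837} \approx 1.0784$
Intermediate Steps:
$\frac{\left(-115778 - -131114\right) - 423356}{-316818 - 61552} = \frac{\left(-115778 + 131114\right) - 423356}{-378370} = \left(15336 - 423356\right) \left(- \frac{1}{378370}\right) = \left(-408020\right) \left(- \frac{1}{378370}\right) = \frac{40802}{37837}$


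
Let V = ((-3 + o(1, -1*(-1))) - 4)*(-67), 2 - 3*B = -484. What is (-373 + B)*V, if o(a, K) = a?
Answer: -84822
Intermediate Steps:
B = 162 (B = ⅔ - ⅓*(-484) = ⅔ + 484/3 = 162)
V = 402 (V = ((-3 + 1) - 4)*(-67) = (-2 - 4)*(-67) = -6*(-67) = 402)
(-373 + B)*V = (-373 + 162)*402 = -211*402 = -84822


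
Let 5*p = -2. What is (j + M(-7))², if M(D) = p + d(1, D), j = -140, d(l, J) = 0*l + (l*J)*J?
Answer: 208849/25 ≈ 8354.0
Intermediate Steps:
p = -⅖ (p = (⅕)*(-2) = -⅖ ≈ -0.40000)
d(l, J) = l*J² (d(l, J) = 0 + (J*l)*J = 0 + l*J² = l*J²)
M(D) = -⅖ + D² (M(D) = -⅖ + 1*D² = -⅖ + D²)
(j + M(-7))² = (-140 + (-⅖ + (-7)²))² = (-140 + (-⅖ + 49))² = (-140 + 243/5)² = (-457/5)² = 208849/25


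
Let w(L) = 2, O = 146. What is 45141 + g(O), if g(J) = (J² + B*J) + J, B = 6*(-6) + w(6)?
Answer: 61639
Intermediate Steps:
B = -34 (B = 6*(-6) + 2 = -36 + 2 = -34)
g(J) = J² - 33*J (g(J) = (J² - 34*J) + J = J² - 33*J)
45141 + g(O) = 45141 + 146*(-33 + 146) = 45141 + 146*113 = 45141 + 16498 = 61639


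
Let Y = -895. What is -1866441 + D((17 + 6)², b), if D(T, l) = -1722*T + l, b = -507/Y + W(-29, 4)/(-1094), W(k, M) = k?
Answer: -2719414519657/979130 ≈ -2.7774e+6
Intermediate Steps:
b = 580613/979130 (b = -507/(-895) - 29/(-1094) = -507*(-1/895) - 29*(-1/1094) = 507/895 + 29/1094 = 580613/979130 ≈ 0.59299)
D(T, l) = l - 1722*T
-1866441 + D((17 + 6)², b) = -1866441 + (580613/979130 - 1722*(17 + 6)²) = -1866441 + (580613/979130 - 1722*23²) = -1866441 + (580613/979130 - 1722*529) = -1866441 + (580613/979130 - 910938) = -1866441 - 891926143327/979130 = -2719414519657/979130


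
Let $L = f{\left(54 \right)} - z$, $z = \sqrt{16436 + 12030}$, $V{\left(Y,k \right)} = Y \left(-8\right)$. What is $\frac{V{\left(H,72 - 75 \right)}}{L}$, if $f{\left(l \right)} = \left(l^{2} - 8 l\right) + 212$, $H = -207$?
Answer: $\frac{2232288}{3619975} + \frac{828 \sqrt{28466}}{3619975} \approx 0.65525$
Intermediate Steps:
$f{\left(l \right)} = 212 + l^{2} - 8 l$
$V{\left(Y,k \right)} = - 8 Y$
$z = \sqrt{28466} \approx 168.72$
$L = 2696 - \sqrt{28466}$ ($L = \left(212 + 54^{2} - 432\right) - \sqrt{28466} = \left(212 + 2916 - 432\right) - \sqrt{28466} = 2696 - \sqrt{28466} \approx 2527.3$)
$\frac{V{\left(H,72 - 75 \right)}}{L} = \frac{\left(-8\right) \left(-207\right)}{2696 - \sqrt{28466}} = \frac{1656}{2696 - \sqrt{28466}}$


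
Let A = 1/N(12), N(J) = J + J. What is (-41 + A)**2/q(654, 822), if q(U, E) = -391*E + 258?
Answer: -966289/184978944 ≈ -0.0052238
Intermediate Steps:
N(J) = 2*J
q(U, E) = 258 - 391*E
A = 1/24 (A = 1/(2*12) = 1/24 ≈ 0.041667)
(-41 + A)**2/q(654, 822) = (-41 + 1/24)**2/(258 - 391*822) = (-983/24)**2/(258 - 321402) = (966289/576)/(-321144) = (966289/576)*(-1/321144) = -966289/184978944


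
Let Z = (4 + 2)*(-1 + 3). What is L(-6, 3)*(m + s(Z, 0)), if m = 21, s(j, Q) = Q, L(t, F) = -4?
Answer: -84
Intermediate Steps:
Z = 12 (Z = 6*2 = 12)
L(-6, 3)*(m + s(Z, 0)) = -4*(21 + 0) = -4*21 = -84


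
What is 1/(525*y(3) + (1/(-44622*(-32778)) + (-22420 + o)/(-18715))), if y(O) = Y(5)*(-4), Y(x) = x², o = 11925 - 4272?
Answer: -27372931727940/1437057317208531713 ≈ -1.9048e-5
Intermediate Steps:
o = 7653
y(O) = -100 (y(O) = 5²*(-4) = 25*(-4) = -100)
1/(525*y(3) + (1/(-44622*(-32778)) + (-22420 + o)/(-18715))) = 1/(525*(-100) + (1/(-44622*(-32778)) + (-22420 + 7653)/(-18715))) = 1/(-52500 + (-1/44622*(-1/32778) - 14767*(-1/18715))) = 1/(-52500 + (1/1462619916 + 14767/18715)) = 1/(-52500 + 21598508318287/27372931727940) = 1/(-1437057317208531713/27372931727940) = -27372931727940/1437057317208531713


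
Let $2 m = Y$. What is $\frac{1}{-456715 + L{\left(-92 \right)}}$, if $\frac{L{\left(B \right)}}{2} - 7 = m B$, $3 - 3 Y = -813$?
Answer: $- \frac{1}{481725} \approx -2.0759 \cdot 10^{-6}$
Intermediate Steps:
$Y = 272$ ($Y = 1 - -271 = 1 + 271 = 272$)
$m = 136$ ($m = \frac{1}{2} \cdot 272 = 136$)
$L{\left(B \right)} = 14 + 272 B$ ($L{\left(B \right)} = 14 + 2 \cdot 136 B = 14 + 272 B$)
$\frac{1}{-456715 + L{\left(-92 \right)}} = \frac{1}{-456715 + \left(14 + 272 \left(-92\right)\right)} = \frac{1}{-456715 + \left(14 - 25024\right)} = \frac{1}{-456715 - 25010} = \frac{1}{-481725} = - \frac{1}{481725}$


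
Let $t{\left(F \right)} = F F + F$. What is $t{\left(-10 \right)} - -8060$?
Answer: $8150$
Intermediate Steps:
$t{\left(F \right)} = F + F^{2}$ ($t{\left(F \right)} = F^{2} + F = F + F^{2}$)
$t{\left(-10 \right)} - -8060 = - 10 \left(1 - 10\right) - -8060 = \left(-10\right) \left(-9\right) + 8060 = 90 + 8060 = 8150$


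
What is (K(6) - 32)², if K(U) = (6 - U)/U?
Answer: 1024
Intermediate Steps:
K(U) = (6 - U)/U
(K(6) - 32)² = ((6 - 1*6)/6 - 32)² = ((6 - 6)/6 - 32)² = ((⅙)*0 - 32)² = (0 - 32)² = (-32)² = 1024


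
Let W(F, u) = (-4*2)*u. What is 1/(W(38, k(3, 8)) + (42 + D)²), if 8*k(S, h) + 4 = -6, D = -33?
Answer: 1/91 ≈ 0.010989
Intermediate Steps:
k(S, h) = -5/4 (k(S, h) = -½ + (⅛)*(-6) = -½ - ¾ = -5/4)
W(F, u) = -8*u
1/(W(38, k(3, 8)) + (42 + D)²) = 1/(-8*(-5/4) + (42 - 33)²) = 1/(10 + 9²) = 1/(10 + 81) = 1/91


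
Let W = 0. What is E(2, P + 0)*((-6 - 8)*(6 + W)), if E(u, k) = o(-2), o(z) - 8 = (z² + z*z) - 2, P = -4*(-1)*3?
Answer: -1176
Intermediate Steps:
P = 12 (P = 4*3 = 12)
o(z) = 6 + 2*z² (o(z) = 8 + ((z² + z*z) - 2) = 8 + ((z² + z²) - 2) = 8 + (2*z² - 2) = 8 + (-2 + 2*z²) = 6 + 2*z²)
E(u, k) = 14 (E(u, k) = 6 + 2*(-2)² = 6 + 2*4 = 6 + 8 = 14)
E(2, P + 0)*((-6 - 8)*(6 + W)) = 14*((-6 - 8)*(6 + 0)) = 14*(-14*6) = 14*(-84) = -1176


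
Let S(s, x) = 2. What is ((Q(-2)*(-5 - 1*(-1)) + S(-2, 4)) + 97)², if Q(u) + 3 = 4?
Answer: 9025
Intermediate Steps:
Q(u) = 1 (Q(u) = -3 + 4 = 1)
((Q(-2)*(-5 - 1*(-1)) + S(-2, 4)) + 97)² = ((1*(-5 - 1*(-1)) + 2) + 97)² = ((1*(-5 + 1) + 2) + 97)² = ((1*(-4) + 2) + 97)² = ((-4 + 2) + 97)² = (-2 + 97)² = 95² = 9025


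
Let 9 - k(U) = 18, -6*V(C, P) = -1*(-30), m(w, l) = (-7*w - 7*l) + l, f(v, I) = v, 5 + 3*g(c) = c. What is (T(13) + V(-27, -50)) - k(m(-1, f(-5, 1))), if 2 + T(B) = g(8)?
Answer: 3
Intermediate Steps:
g(c) = -5/3 + c/3
T(B) = -1 (T(B) = -2 + (-5/3 + (⅓)*8) = -2 + (-5/3 + 8/3) = -2 + 1 = -1)
m(w, l) = -7*w - 6*l (m(w, l) = (-7*l - 7*w) + l = -7*w - 6*l)
V(C, P) = -5 (V(C, P) = -(-1)*(-30)/6 = -⅙*30 = -5)
k(U) = -9 (k(U) = 9 - 1*18 = 9 - 18 = -9)
(T(13) + V(-27, -50)) - k(m(-1, f(-5, 1))) = (-1 - 5) - 1*(-9) = -6 + 9 = 3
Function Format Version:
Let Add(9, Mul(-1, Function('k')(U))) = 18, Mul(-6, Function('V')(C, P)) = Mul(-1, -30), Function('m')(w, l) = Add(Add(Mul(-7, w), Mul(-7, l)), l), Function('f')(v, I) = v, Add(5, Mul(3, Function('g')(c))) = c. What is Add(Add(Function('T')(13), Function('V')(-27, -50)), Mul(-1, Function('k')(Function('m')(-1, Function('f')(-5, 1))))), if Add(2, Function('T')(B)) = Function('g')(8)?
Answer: 3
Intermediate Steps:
Function('g')(c) = Add(Rational(-5, 3), Mul(Rational(1, 3), c))
Function('T')(B) = -1 (Function('T')(B) = Add(-2, Add(Rational(-5, 3), Mul(Rational(1, 3), 8))) = Add(-2, Add(Rational(-5, 3), Rational(8, 3))) = Add(-2, 1) = -1)
Function('m')(w, l) = Add(Mul(-7, w), Mul(-6, l)) (Function('m')(w, l) = Add(Add(Mul(-7, l), Mul(-7, w)), l) = Add(Mul(-7, w), Mul(-6, l)))
Function('V')(C, P) = -5 (Function('V')(C, P) = Mul(Rational(-1, 6), Mul(-1, -30)) = Mul(Rational(-1, 6), 30) = -5)
Function('k')(U) = -9 (Function('k')(U) = Add(9, Mul(-1, 18)) = Add(9, -18) = -9)
Add(Add(Function('T')(13), Function('V')(-27, -50)), Mul(-1, Function('k')(Function('m')(-1, Function('f')(-5, 1))))) = Add(Add(-1, -5), Mul(-1, -9)) = Add(-6, 9) = 3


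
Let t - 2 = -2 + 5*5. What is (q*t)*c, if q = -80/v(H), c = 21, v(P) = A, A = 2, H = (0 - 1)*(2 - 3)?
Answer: -21000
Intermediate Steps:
H = 1 (H = -1*(-1) = 1)
v(P) = 2
t = 25 (t = 2 + (-2 + 5*5) = 2 + (-2 + 25) = 2 + 23 = 25)
q = -40 (q = -80/2 = -80*½ = -40)
(q*t)*c = -40*25*21 = -1000*21 = -21000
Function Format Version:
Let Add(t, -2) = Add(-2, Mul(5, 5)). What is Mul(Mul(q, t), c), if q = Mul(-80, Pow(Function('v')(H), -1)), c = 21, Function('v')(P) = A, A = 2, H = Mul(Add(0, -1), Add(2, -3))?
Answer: -21000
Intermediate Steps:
H = 1 (H = Mul(-1, -1) = 1)
Function('v')(P) = 2
t = 25 (t = Add(2, Add(-2, Mul(5, 5))) = Add(2, Add(-2, 25)) = Add(2, 23) = 25)
q = -40 (q = Mul(-80, Pow(2, -1)) = Mul(-80, Rational(1, 2)) = -40)
Mul(Mul(q, t), c) = Mul(Mul(-40, 25), 21) = Mul(-1000, 21) = -21000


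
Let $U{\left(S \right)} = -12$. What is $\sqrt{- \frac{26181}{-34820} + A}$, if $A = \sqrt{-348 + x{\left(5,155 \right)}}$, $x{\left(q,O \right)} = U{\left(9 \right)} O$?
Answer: $\frac{\sqrt{227905605 + 1212432400 i \sqrt{138}}}{17410} \approx 4.8861 + 4.8085 i$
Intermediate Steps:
$x{\left(q,O \right)} = - 12 O$
$A = 4 i \sqrt{138}$ ($A = \sqrt{-348 - 1860} = \sqrt{-2208} = 4 i \sqrt{138} \approx 46.989 i$)
$\sqrt{- \frac{26181}{-34820} + A} = \sqrt{- \frac{26181}{-34820} + 4 i \sqrt{138}} = \sqrt{\left(-26181\right) \left(- \frac{1}{34820}\right) + 4 i \sqrt{138}} = \sqrt{\frac{26181}{34820} + 4 i \sqrt{138}}$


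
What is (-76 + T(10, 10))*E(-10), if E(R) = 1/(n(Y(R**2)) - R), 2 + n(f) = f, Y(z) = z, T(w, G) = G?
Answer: -11/18 ≈ -0.61111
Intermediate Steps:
n(f) = -2 + f
E(R) = 1/(-2 + R**2 - R) (E(R) = 1/((-2 + R**2) - R) = 1/(-2 + R**2 - R))
(-76 + T(10, 10))*E(-10) = (-76 + 10)/(-2 + (-10)**2 - 1*(-10)) = -66/(-2 + 100 + 10) = -66/108 = -66*1/108 = -11/18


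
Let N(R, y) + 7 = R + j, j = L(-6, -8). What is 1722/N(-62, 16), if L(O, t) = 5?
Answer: -861/32 ≈ -26.906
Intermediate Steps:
j = 5
N(R, y) = -2 + R (N(R, y) = -7 + (R + 5) = -7 + (5 + R) = -2 + R)
1722/N(-62, 16) = 1722/(-2 - 62) = 1722/(-64) = 1722*(-1/64) = -861/32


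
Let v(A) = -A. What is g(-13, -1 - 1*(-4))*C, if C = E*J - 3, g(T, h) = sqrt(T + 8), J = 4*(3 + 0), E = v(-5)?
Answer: 57*I*sqrt(5) ≈ 127.46*I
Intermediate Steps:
E = 5 (E = -1*(-5) = 5)
J = 12 (J = 4*3 = 12)
g(T, h) = sqrt(8 + T)
C = 57 (C = 5*12 - 3 = 60 - 3 = 57)
g(-13, -1 - 1*(-4))*C = sqrt(8 - 13)*57 = sqrt(-5)*57 = (I*sqrt(5))*57 = 57*I*sqrt(5)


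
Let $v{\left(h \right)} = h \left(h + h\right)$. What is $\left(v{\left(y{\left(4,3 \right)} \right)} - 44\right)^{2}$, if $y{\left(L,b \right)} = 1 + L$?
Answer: $36$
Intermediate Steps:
$v{\left(h \right)} = 2 h^{2}$ ($v{\left(h \right)} = h 2 h = 2 h^{2}$)
$\left(v{\left(y{\left(4,3 \right)} \right)} - 44\right)^{2} = \left(2 \left(1 + 4\right)^{2} - 44\right)^{2} = \left(2 \cdot 5^{2} - 44\right)^{2} = \left(2 \cdot 25 - 44\right)^{2} = \left(50 - 44\right)^{2} = 6^{2} = 36$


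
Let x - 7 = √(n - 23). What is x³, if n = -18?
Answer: (7 + I*√41)³ ≈ -518.0 + 678.73*I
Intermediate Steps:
x = 7 + I*√41 (x = 7 + √(-18 - 23) = 7 + √(-41) = 7 + I*√41 ≈ 7.0 + 6.4031*I)
x³ = (7 + I*√41)³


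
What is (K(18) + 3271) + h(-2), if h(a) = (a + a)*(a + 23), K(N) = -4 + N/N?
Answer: 3184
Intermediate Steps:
K(N) = -3 (K(N) = -4 + 1 = -3)
h(a) = 2*a*(23 + a) (h(a) = (2*a)*(23 + a) = 2*a*(23 + a))
(K(18) + 3271) + h(-2) = (-3 + 3271) + 2*(-2)*(23 - 2) = 3268 + 2*(-2)*21 = 3268 - 84 = 3184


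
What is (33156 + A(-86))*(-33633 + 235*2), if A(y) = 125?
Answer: -1103697803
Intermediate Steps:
(33156 + A(-86))*(-33633 + 235*2) = (33156 + 125)*(-33633 + 235*2) = 33281*(-33633 + 470) = 33281*(-33163) = -1103697803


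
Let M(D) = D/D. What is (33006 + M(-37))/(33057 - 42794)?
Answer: -2539/749 ≈ -3.3899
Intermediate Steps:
M(D) = 1
(33006 + M(-37))/(33057 - 42794) = (33006 + 1)/(33057 - 42794) = 33007/(-9737) = 33007*(-1/9737) = -2539/749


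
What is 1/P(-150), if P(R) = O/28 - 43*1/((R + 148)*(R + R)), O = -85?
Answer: -4200/13051 ≈ -0.32181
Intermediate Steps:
P(R) = -85/28 - 43/(2*R*(148 + R)) (P(R) = -85/28 - 43*1/((R + 148)*(R + R)) = -85*1/28 - 43*1/(2*R*(148 + R)) = -85/28 - 43*1/(2*R*(148 + R)) = -85/28 - 43/(2*R*(148 + R)))
1/P(-150) = 1/((1/28)*(-602 - 12580*(-150) - 85*(-150)²)/(-150*(148 - 150))) = 1/((1/28)*(-1/150)*(-602 + 1887000 - 85*22500)/(-2)) = 1/((1/28)*(-1/150)*(-½)*(-602 + 1887000 - 1912500)) = 1/((1/28)*(-1/150)*(-½)*(-26102)) = 1/(-13051/4200) = -4200/13051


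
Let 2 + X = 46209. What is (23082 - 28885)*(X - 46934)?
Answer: 4218781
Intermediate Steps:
X = 46207 (X = -2 + 46209 = 46207)
(23082 - 28885)*(X - 46934) = (23082 - 28885)*(46207 - 46934) = -5803*(-727) = 4218781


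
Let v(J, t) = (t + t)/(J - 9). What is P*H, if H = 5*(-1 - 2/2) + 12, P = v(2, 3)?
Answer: -12/7 ≈ -1.7143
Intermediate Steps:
v(J, t) = 2*t/(-9 + J) (v(J, t) = (2*t)/(-9 + J) = 2*t/(-9 + J))
P = -6/7 (P = 2*3/(-9 + 2) = 2*3/(-7) = 2*3*(-⅐) = -6/7 ≈ -0.85714)
H = 2 (H = 5*(-1 - 2/2) + 12 = 5*(-1 - 1*1) + 12 = 5*(-1 - 1) + 12 = 5*(-2) + 12 = -10 + 12 = 2)
P*H = -6/7*2 = -12/7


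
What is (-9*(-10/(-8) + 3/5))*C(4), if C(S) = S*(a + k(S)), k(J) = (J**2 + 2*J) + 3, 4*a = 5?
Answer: -37629/20 ≈ -1881.4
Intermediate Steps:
a = 5/4 (a = (1/4)*5 = 5/4 ≈ 1.2500)
k(J) = 3 + J**2 + 2*J
C(S) = S*(17/4 + S**2 + 2*S) (C(S) = S*(5/4 + (3 + S**2 + 2*S)) = S*(17/4 + S**2 + 2*S))
(-9*(-10/(-8) + 3/5))*C(4) = (-9*(-10/(-8) + 3/5))*((1/4)*4*(17 + 4*4**2 + 8*4)) = (-9*(-10*(-1/8) + 3*(1/5)))*((1/4)*4*(17 + 4*16 + 32)) = (-9*(5/4 + 3/5))*((1/4)*4*(17 + 64 + 32)) = (-9*37/20)*((1/4)*4*113) = -333/20*113 = -37629/20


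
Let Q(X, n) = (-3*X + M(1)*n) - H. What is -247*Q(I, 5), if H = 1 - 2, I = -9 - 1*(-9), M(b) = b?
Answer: -1482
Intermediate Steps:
I = 0 (I = -9 + 9 = 0)
H = -1
Q(X, n) = 1 + n - 3*X (Q(X, n) = (-3*X + 1*n) - 1*(-1) = (-3*X + n) + 1 = (n - 3*X) + 1 = 1 + n - 3*X)
-247*Q(I, 5) = -247*(1 + 5 - 3*0) = -247*(1 + 5 + 0) = -247*6 = -1482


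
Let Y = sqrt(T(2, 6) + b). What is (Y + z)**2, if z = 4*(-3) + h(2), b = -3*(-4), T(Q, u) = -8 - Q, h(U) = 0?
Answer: (12 - sqrt(2))**2 ≈ 112.06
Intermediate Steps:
b = 12
Y = sqrt(2) (Y = sqrt((-8 - 1*2) + 12) = sqrt((-8 - 2) + 12) = sqrt(-10 + 12) = sqrt(2) ≈ 1.4142)
z = -12 (z = 4*(-3) + 0 = -12 + 0 = -12)
(Y + z)**2 = (sqrt(2) - 12)**2 = (-12 + sqrt(2))**2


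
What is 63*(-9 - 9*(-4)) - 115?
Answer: 1586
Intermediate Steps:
63*(-9 - 9*(-4)) - 115 = 63*(-9 + 36) - 115 = 63*27 - 115 = 1701 - 115 = 1586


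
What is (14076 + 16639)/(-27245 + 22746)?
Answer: -30715/4499 ≈ -6.8271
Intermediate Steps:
(14076 + 16639)/(-27245 + 22746) = 30715/(-4499) = 30715*(-1/4499) = -30715/4499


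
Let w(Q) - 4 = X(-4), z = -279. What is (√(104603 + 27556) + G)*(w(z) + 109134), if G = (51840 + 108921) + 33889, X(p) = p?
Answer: 21242933100 + 109134*√132159 ≈ 2.1283e+10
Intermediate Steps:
G = 194650 (G = 160761 + 33889 = 194650)
w(Q) = 0 (w(Q) = 4 - 4 = 0)
(√(104603 + 27556) + G)*(w(z) + 109134) = (√(104603 + 27556) + 194650)*(0 + 109134) = (√132159 + 194650)*109134 = (194650 + √132159)*109134 = 21242933100 + 109134*√132159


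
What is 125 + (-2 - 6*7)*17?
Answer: -623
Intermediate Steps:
125 + (-2 - 6*7)*17 = 125 + (-2 - 42)*17 = 125 - 44*17 = 125 - 748 = -623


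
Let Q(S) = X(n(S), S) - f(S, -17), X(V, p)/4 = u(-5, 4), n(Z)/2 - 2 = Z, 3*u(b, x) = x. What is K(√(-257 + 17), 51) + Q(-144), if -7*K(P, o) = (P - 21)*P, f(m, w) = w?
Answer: 1189/21 + 12*I*√15 ≈ 56.619 + 46.476*I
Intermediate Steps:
u(b, x) = x/3
n(Z) = 4 + 2*Z
X(V, p) = 16/3 (X(V, p) = 4*((⅓)*4) = 4*(4/3) = 16/3)
Q(S) = 67/3 (Q(S) = 16/3 - 1*(-17) = 16/3 + 17 = 67/3)
K(P, o) = -P*(-21 + P)/7 (K(P, o) = -(P - 21)*P/7 = -(-21 + P)*P/7 = -P*(-21 + P)/7)
K(√(-257 + 17), 51) + Q(-144) = √(-257 + 17)*(21 - √(-257 + 17))/7 + 67/3 = √(-240)*(21 - √(-240))/7 + 67/3 = (4*I*√15)*(21 - 4*I*√15)/7 + 67/3 = 4*I*√15*(21 - 4*I*√15)/7 + 67/3 = 67/3 + 4*I*√15*(21 - 4*I*√15)/7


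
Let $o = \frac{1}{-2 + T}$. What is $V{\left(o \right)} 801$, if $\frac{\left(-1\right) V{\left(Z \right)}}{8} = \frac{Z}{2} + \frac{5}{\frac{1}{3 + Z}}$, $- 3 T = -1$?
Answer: $- \frac{374868}{5} \approx -74974.0$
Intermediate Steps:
$T = \frac{1}{3}$ ($T = \left(- \frac{1}{3}\right) \left(-1\right) = \frac{1}{3} \approx 0.33333$)
$o = - \frac{3}{5}$ ($o = \frac{1}{-2 + \frac{1}{3}} = \frac{1}{- \frac{5}{3}} = - \frac{3}{5} \approx -0.6$)
$V{\left(Z \right)} = -120 - 44 Z$ ($V{\left(Z \right)} = - 8 \left(\frac{Z}{2} + \frac{5}{\frac{1}{3 + Z}}\right) = - 8 \left(Z \frac{1}{2} + 5 \left(3 + Z\right)\right) = - 8 \left(\frac{Z}{2} + \left(15 + 5 Z\right)\right) = - 8 \left(15 + \frac{11 Z}{2}\right) = -120 - 44 Z$)
$V{\left(o \right)} 801 = \left(-120 - - \frac{132}{5}\right) 801 = \left(-120 + \frac{132}{5}\right) 801 = \left(- \frac{468}{5}\right) 801 = - \frac{374868}{5}$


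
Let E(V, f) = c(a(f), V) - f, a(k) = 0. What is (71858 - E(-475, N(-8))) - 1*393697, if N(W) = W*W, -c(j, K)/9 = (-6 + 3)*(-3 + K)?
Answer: -308869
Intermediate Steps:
c(j, K) = -81 + 27*K (c(j, K) = -9*(-6 + 3)*(-3 + K) = -(-27)*(-3 + K) = -9*(9 - 3*K) = -81 + 27*K)
N(W) = W**2
E(V, f) = -81 - f + 27*V (E(V, f) = (-81 + 27*V) - f = -81 - f + 27*V)
(71858 - E(-475, N(-8))) - 1*393697 = (71858 - (-81 - 1*(-8)**2 + 27*(-475))) - 1*393697 = (71858 - (-81 - 1*64 - 12825)) - 393697 = (71858 - (-81 - 64 - 12825)) - 393697 = (71858 - 1*(-12970)) - 393697 = (71858 + 12970) - 393697 = 84828 - 393697 = -308869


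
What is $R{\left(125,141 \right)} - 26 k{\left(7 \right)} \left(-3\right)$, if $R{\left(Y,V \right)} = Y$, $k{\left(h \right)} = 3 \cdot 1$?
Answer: $359$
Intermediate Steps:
$k{\left(h \right)} = 3$
$R{\left(125,141 \right)} - 26 k{\left(7 \right)} \left(-3\right) = 125 - 26 \cdot 3 \left(-3\right) = 125 - 78 \left(-3\right) = 125 - -234 = 125 + 234 = 359$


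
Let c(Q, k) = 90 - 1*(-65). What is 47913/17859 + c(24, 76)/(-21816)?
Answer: 347500621/129870648 ≈ 2.6757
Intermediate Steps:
c(Q, k) = 155 (c(Q, k) = 90 + 65 = 155)
47913/17859 + c(24, 76)/(-21816) = 47913/17859 + 155/(-21816) = 47913*(1/17859) + 155*(-1/21816) = 15971/5953 - 155/21816 = 347500621/129870648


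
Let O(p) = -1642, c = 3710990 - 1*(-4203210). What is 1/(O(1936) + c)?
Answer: 1/7912558 ≈ 1.2638e-7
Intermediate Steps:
c = 7914200 (c = 3710990 + 4203210 = 7914200)
1/(O(1936) + c) = 1/(-1642 + 7914200) = 1/7912558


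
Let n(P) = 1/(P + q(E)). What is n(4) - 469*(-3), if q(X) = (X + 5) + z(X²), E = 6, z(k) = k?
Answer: 71758/51 ≈ 1407.0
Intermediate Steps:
q(X) = 5 + X + X² (q(X) = (X + 5) + X² = (5 + X) + X² = 5 + X + X²)
n(P) = 1/(47 + P) (n(P) = 1/(P + (5 + 6 + 6²)) = 1/(P + (5 + 6 + 36)) = 1/(P + 47) = 1/(47 + P))
n(4) - 469*(-3) = 1/(47 + 4) - 469*(-3) = 1/51 + 1407 = 71758/51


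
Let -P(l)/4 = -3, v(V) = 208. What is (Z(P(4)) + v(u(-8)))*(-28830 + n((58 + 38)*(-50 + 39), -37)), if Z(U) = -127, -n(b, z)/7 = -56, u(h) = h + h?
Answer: -2303478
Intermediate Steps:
u(h) = 2*h
P(l) = 12 (P(l) = -4*(-3) = 12)
n(b, z) = 392 (n(b, z) = -7*(-56) = 392)
(Z(P(4)) + v(u(-8)))*(-28830 + n((58 + 38)*(-50 + 39), -37)) = (-127 + 208)*(-28830 + 392) = 81*(-28438) = -2303478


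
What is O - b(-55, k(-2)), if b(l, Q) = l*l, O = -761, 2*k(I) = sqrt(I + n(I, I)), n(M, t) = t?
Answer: -3786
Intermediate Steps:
k(I) = sqrt(2)*sqrt(I)/2 (k(I) = sqrt(I + I)/2 = sqrt(2*I)/2 = (sqrt(2)*sqrt(I))/2 = sqrt(2)*sqrt(I)/2)
b(l, Q) = l**2
O - b(-55, k(-2)) = -761 - 1*(-55)**2 = -761 - 1*3025 = -761 - 3025 = -3786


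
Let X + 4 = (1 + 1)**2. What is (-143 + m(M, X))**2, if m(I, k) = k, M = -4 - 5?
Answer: 20449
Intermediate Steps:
M = -9
X = 0 (X = -4 + (1 + 1)**2 = -4 + 2**2 = -4 + 4 = 0)
(-143 + m(M, X))**2 = (-143 + 0)**2 = (-143)**2 = 20449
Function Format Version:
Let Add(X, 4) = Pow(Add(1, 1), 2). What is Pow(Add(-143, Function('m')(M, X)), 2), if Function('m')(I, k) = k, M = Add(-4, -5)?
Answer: 20449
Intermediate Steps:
M = -9
X = 0 (X = Add(-4, Pow(Add(1, 1), 2)) = Add(-4, Pow(2, 2)) = Add(-4, 4) = 0)
Pow(Add(-143, Function('m')(M, X)), 2) = Pow(Add(-143, 0), 2) = Pow(-143, 2) = 20449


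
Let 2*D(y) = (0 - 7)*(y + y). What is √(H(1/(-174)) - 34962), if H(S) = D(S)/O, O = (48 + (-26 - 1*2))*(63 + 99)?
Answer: I*√8573927044155/15660 ≈ 186.98*I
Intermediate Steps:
D(y) = -7*y (D(y) = ((0 - 7)*(y + y))/2 = (-14*y)/2 = -7*y)
O = 3240 (O = (48 + (-26 - 2))*162 = (48 - 28)*162 = 20*162 = 3240)
H(S) = -7*S/3240
√(H(1/(-174)) - 34962) = √(-7/3240/(-174) - 34962) = √(-7/3240*(-1/174) - 34962) = √(7/563760 - 34962) = √(-19710177113/563760) = I*√8573927044155/15660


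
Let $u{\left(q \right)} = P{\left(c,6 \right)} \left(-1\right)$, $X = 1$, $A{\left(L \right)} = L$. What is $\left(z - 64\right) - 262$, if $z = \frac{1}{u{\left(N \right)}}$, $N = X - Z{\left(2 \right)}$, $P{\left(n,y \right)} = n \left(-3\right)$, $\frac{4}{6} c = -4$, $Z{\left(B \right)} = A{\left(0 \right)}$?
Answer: $- \frac{5869}{18} \approx -326.06$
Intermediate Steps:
$Z{\left(B \right)} = 0$
$c = -6$ ($c = \frac{3}{2} \left(-4\right) = -6$)
$P{\left(n,y \right)} = - 3 n$
$N = 1$ ($N = 1 - 0 = 1 + 0 = 1$)
$u{\left(q \right)} = -18$ ($u{\left(q \right)} = \left(-3\right) \left(-6\right) \left(-1\right) = 18 \left(-1\right) = -18$)
$z = - \frac{1}{18}$ ($z = \frac{1}{-18} = - \frac{1}{18} \approx -0.055556$)
$\left(z - 64\right) - 262 = \left(- \frac{1}{18} - 64\right) - 262 = - \frac{1153}{18} - 262 = - \frac{5869}{18}$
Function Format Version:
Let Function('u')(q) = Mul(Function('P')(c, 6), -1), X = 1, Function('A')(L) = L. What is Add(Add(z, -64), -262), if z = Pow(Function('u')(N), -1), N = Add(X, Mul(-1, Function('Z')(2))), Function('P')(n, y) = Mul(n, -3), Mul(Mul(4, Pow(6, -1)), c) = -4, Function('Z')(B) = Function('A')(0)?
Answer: Rational(-5869, 18) ≈ -326.06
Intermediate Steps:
Function('Z')(B) = 0
c = -6 (c = Mul(Rational(3, 2), -4) = -6)
Function('P')(n, y) = Mul(-3, n)
N = 1 (N = Add(1, Mul(-1, 0)) = Add(1, 0) = 1)
Function('u')(q) = -18 (Function('u')(q) = Mul(Mul(-3, -6), -1) = Mul(18, -1) = -18)
z = Rational(-1, 18) (z = Pow(-18, -1) = Rational(-1, 18) ≈ -0.055556)
Add(Add(z, -64), -262) = Add(Add(Rational(-1, 18), -64), -262) = Add(Rational(-1153, 18), -262) = Rational(-5869, 18)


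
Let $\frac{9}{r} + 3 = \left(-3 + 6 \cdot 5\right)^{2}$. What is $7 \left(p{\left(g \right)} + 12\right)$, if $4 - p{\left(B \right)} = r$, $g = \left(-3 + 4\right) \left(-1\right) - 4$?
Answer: $\frac{27083}{242} \approx 111.91$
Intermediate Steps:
$g = -5$ ($g = 1 \left(-1\right) - 4 = -1 - 4 = -5$)
$r = \frac{3}{242}$ ($r = \frac{9}{-3 + \left(-3 + 6 \cdot 5\right)^{2}} = \frac{9}{-3 + \left(-3 + 30\right)^{2}} = \frac{9}{-3 + 27^{2}} = \frac{9}{-3 + 729} = \frac{9}{726} = 9 \cdot \frac{1}{726} = \frac{3}{242} \approx 0.012397$)
$p{\left(B \right)} = \frac{965}{242}$ ($p{\left(B \right)} = 4 - \frac{3}{242} = \frac{965}{242}$)
$7 \left(p{\left(g \right)} + 12\right) = 7 \left(\frac{965}{242} + 12\right) = 7 \cdot \frac{3869}{242} = \frac{27083}{242}$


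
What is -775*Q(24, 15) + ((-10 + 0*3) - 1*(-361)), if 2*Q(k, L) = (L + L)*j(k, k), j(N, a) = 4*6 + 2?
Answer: -301899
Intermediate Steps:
j(N, a) = 26 (j(N, a) = 24 + 2 = 26)
Q(k, L) = 26*L (Q(k, L) = ((L + L)*26)/2 = ((2*L)*26)/2 = (52*L)/2 = 26*L)
-775*Q(24, 15) + ((-10 + 0*3) - 1*(-361)) = -20150*15 + ((-10 + 0*3) - 1*(-361)) = -775*390 + ((-10 + 0) + 361) = -302250 + (-10 + 361) = -302250 + 351 = -301899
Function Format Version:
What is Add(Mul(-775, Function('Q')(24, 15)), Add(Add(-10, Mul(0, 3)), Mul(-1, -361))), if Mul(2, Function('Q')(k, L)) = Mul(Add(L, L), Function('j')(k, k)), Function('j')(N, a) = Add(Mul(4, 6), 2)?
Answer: -301899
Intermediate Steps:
Function('j')(N, a) = 26 (Function('j')(N, a) = Add(24, 2) = 26)
Function('Q')(k, L) = Mul(26, L) (Function('Q')(k, L) = Mul(Rational(1, 2), Mul(Add(L, L), 26)) = Mul(Rational(1, 2), Mul(Mul(2, L), 26)) = Mul(Rational(1, 2), Mul(52, L)) = Mul(26, L))
Add(Mul(-775, Function('Q')(24, 15)), Add(Add(-10, Mul(0, 3)), Mul(-1, -361))) = Add(Mul(-775, Mul(26, 15)), Add(Add(-10, Mul(0, 3)), Mul(-1, -361))) = Add(Mul(-775, 390), Add(Add(-10, 0), 361)) = Add(-302250, Add(-10, 361)) = Add(-302250, 351) = -301899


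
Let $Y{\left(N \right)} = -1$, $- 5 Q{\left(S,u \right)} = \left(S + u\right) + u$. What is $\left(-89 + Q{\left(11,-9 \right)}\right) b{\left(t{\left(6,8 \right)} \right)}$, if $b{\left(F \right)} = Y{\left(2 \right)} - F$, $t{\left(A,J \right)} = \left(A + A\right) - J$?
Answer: $438$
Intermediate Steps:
$Q{\left(S,u \right)} = - \frac{2 u}{5} - \frac{S}{5}$ ($Q{\left(S,u \right)} = - \frac{\left(S + u\right) + u}{5} = - \frac{S + 2 u}{5} = - \frac{2 u}{5} - \frac{S}{5}$)
$t{\left(A,J \right)} = - J + 2 A$ ($t{\left(A,J \right)} = 2 A - J = - J + 2 A$)
$b{\left(F \right)} = -1 - F$
$\left(-89 + Q{\left(11,-9 \right)}\right) b{\left(t{\left(6,8 \right)} \right)} = \left(-89 - - \frac{7}{5}\right) \left(-1 - \left(\left(-1\right) 8 + 2 \cdot 6\right)\right) = \left(-89 + \left(\frac{18}{5} - \frac{11}{5}\right)\right) \left(-1 - \left(-8 + 12\right)\right) = \left(-89 + \frac{7}{5}\right) \left(-1 - 4\right) = - \frac{438 \left(-1 - 4\right)}{5} = \left(- \frac{438}{5}\right) \left(-5\right) = 438$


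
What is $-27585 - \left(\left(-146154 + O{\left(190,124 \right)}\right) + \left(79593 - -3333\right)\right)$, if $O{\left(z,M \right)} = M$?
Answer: $35519$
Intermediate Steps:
$-27585 - \left(\left(-146154 + O{\left(190,124 \right)}\right) + \left(79593 - -3333\right)\right) = -27585 - \left(\left(-146154 + 124\right) + \left(79593 - -3333\right)\right) = -27585 - \left(-146030 + \left(79593 + 3333\right)\right) = -27585 - \left(-146030 + 82926\right) = -27585 - -63104 = -27585 + 63104 = 35519$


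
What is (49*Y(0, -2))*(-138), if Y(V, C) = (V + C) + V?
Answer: 13524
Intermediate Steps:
Y(V, C) = C + 2*V (Y(V, C) = (C + V) + V = C + 2*V)
(49*Y(0, -2))*(-138) = (49*(-2 + 2*0))*(-138) = (49*(-2 + 0))*(-138) = (49*(-2))*(-138) = -98*(-138) = 13524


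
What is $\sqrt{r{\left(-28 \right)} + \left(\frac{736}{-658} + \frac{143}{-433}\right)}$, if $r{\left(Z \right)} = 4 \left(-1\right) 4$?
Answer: $\frac{11 i \sqrt{2926494151}}{142457} \approx 4.1772 i$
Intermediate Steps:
$r{\left(Z \right)} = -16$ ($r{\left(Z \right)} = \left(-4\right) 4 = -16$)
$\sqrt{r{\left(-28 \right)} + \left(\frac{736}{-658} + \frac{143}{-433}\right)} = \sqrt{-16 + \left(\frac{736}{-658} + \frac{143}{-433}\right)} = \sqrt{-16 + \left(736 \left(- \frac{1}{658}\right) + 143 \left(- \frac{1}{433}\right)\right)} = \sqrt{-16 - \frac{206391}{142457}} = \sqrt{- \frac{2485703}{142457}} = \frac{11 i \sqrt{2926494151}}{142457}$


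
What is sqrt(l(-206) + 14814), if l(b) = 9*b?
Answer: 36*sqrt(10) ≈ 113.84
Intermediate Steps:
sqrt(l(-206) + 14814) = sqrt(9*(-206) + 14814) = sqrt(-1854 + 14814) = sqrt(12960) = 36*sqrt(10)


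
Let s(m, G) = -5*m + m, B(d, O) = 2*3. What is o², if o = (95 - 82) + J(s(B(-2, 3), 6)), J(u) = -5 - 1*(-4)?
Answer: 144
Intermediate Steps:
B(d, O) = 6
s(m, G) = -4*m
J(u) = -1 (J(u) = -5 + 4 = -1)
o = 12 (o = (95 - 82) - 1 = 13 - 1 = 12)
o² = 12² = 144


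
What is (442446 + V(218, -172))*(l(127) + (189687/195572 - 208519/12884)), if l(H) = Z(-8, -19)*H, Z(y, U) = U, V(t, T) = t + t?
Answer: -169360635860329518/157484353 ≈ -1.0754e+9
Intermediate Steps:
V(t, T) = 2*t
l(H) = -19*H
(442446 + V(218, -172))*(l(127) + (189687/195572 - 208519/12884)) = (442446 + 2*218)*(-19*127 + (189687/195572 - 208519/12884)) = (442446 + 436)*(-2413 + (189687*(1/195572) - 208519*1/12884)) = 442882*(-2413 + (189687/195572 - 208519/12884)) = 442882*(-2413 - 2396034410/157484353) = 442882*(-382405778199/157484353) = -169360635860329518/157484353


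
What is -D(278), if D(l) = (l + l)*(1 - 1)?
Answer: 0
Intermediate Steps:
D(l) = 0 (D(l) = (2*l)*0 = 0)
-D(278) = -1*0 = 0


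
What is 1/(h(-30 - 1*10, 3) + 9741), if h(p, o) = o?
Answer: 1/9744 ≈ 0.00010263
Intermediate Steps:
1/(h(-30 - 1*10, 3) + 9741) = 1/(3 + 9741) = 1/9744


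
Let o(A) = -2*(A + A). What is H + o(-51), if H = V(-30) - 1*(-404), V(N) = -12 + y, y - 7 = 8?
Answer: 611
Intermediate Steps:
y = 15 (y = 7 + 8 = 15)
V(N) = 3 (V(N) = -12 + 15 = 3)
H = 407 (H = 3 - 1*(-404) = 3 + 404 = 407)
o(A) = -4*A
H + o(-51) = 407 - 4*(-51) = 407 + 204 = 611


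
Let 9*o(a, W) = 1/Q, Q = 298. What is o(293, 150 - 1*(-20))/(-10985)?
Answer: -1/29461770 ≈ -3.3942e-8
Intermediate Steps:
o(a, W) = 1/2682 (o(a, W) = (⅑)/298 = (⅑)*(1/298) = 1/2682)
o(293, 150 - 1*(-20))/(-10985) = (1/2682)/(-10985) = (1/2682)*(-1/10985) = -1/29461770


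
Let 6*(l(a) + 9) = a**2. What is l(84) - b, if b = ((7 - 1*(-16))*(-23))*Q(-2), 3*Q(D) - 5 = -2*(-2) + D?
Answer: 7204/3 ≈ 2401.3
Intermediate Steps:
l(a) = -9 + a**2/6
Q(D) = 3 + D/3 (Q(D) = 5/3 + (-2*(-2) + D)/3 = 5/3 + (4 + D)/3 = 5/3 + (4/3 + D/3) = 3 + D/3)
b = -3703/3 (b = ((7 - 1*(-16))*(-23))*(3 + (1/3)*(-2)) = ((7 + 16)*(-23))*(3 - 2/3) = (23*(-23))*(7/3) = -529*7/3 = -3703/3 ≈ -1234.3)
l(84) - b = (-9 + (1/6)*84**2) - 1*(-3703/3) = (-9 + (1/6)*7056) + 3703/3 = (-9 + 1176) + 3703/3 = 1167 + 3703/3 = 7204/3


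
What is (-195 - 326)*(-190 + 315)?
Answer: -65125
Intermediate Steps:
(-195 - 326)*(-190 + 315) = -521*125 = -65125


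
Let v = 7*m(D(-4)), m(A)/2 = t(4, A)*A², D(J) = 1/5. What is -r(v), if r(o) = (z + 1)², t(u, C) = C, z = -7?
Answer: -36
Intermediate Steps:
D(J) = ⅕
m(A) = 2*A³ (m(A) = 2*(A*A²) = 2*A³)
v = 14/125 (v = 7*(2*(⅕)³) = 7*(2*(1/125)) = 7*(2/125) = 14/125 ≈ 0.11200)
r(o) = 36 (r(o) = (-7 + 1)² = (-6)² = 36)
-r(v) = -1*36 = -36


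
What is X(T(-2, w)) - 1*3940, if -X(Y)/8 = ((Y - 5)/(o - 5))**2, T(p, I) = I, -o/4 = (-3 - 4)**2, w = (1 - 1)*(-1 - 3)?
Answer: -159180140/40401 ≈ -3940.0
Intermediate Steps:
w = 0 (w = 0*(-4) = 0)
o = -196 (o = -4*(-3 - 4)**2 = -4*(-7)**2 = -4*49 = -196)
X(Y) = -8*(5/201 - Y/201)**2 (X(Y) = -8*(Y - 5)**2/(-196 - 5)**2 = -8*(-5 + Y)**2/40401 = -8*(5/201 - Y/201)**2)
X(T(-2, w)) - 1*3940 = -8*(-5 + 0)**2/40401 - 1*3940 = -8/40401*(-5)**2 - 3940 = -8/40401*25 - 3940 = -200/40401 - 3940 = -159180140/40401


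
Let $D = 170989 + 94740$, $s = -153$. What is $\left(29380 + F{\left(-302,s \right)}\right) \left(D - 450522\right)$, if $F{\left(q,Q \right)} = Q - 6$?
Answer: $-5399836253$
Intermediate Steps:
$F{\left(q,Q \right)} = -6 + Q$ ($F{\left(q,Q \right)} = Q - 6 = -6 + Q$)
$D = 265729$
$\left(29380 + F{\left(-302,s \right)}\right) \left(D - 450522\right) = \left(29380 - 159\right) \left(265729 - 450522\right) = \left(29380 - 159\right) \left(-184793\right) = 29221 \left(-184793\right) = -5399836253$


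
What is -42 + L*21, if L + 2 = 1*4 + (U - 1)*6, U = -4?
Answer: -630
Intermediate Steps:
L = -28 (L = -2 + (1*4 + (-4 - 1)*6) = -2 + (4 - 5*6) = -2 + (4 - 30) = -2 - 26 = -28)
-42 + L*21 = -42 - 28*21 = -42 - 588 = -630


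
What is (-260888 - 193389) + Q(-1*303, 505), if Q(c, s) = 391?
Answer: -453886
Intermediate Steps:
(-260888 - 193389) + Q(-1*303, 505) = (-260888 - 193389) + 391 = -454277 + 391 = -453886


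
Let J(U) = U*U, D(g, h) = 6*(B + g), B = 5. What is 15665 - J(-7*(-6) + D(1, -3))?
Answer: 9581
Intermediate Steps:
D(g, h) = 30 + 6*g (D(g, h) = 6*(5 + g) = 30 + 6*g)
J(U) = U²
15665 - J(-7*(-6) + D(1, -3)) = 15665 - (-7*(-6) + (30 + 6*1))² = 15665 - (42 + (30 + 6))² = 15665 - (42 + 36)² = 15665 - 1*78² = 15665 - 1*6084 = 15665 - 6084 = 9581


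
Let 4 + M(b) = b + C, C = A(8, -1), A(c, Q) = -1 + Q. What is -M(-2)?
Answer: 8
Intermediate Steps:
C = -2 (C = -1 - 1 = -2)
M(b) = -6 + b (M(b) = -4 + (b - 2) = -4 + (-2 + b) = -6 + b)
-M(-2) = -(-6 - 2) = -1*(-8) = 8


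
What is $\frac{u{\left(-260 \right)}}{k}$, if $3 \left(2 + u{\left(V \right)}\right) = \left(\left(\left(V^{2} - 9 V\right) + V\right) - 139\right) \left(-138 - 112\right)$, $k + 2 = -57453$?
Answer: $\frac{17385256}{172365} \approx 100.86$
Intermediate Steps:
$k = -57455$ ($k = -2 - 57453 = -57455$)
$u{\left(V \right)} = \frac{34744}{3} - \frac{250 V^{2}}{3} + \frac{2000 V}{3}$ ($u{\left(V \right)} = -2 + \frac{\left(\left(\left(V^{2} - 9 V\right) + V\right) - 139\right) \left(-138 - 112\right)}{3} = -2 + \frac{\left(\left(V^{2} - 8 V\right) - 139\right) \left(-250\right)}{3} = -2 + \frac{\left(-139 + V^{2} - 8 V\right) \left(-250\right)}{3} = -2 + \frac{34750 - 250 V^{2} + 2000 V}{3} = -2 + \left(\frac{34750}{3} - \frac{250 V^{2}}{3} + \frac{2000 V}{3}\right) = \frac{34744}{3} - \frac{250 V^{2}}{3} + \frac{2000 V}{3}$)
$\frac{u{\left(-260 \right)}}{k} = \frac{\frac{34744}{3} - \frac{250 \left(-260\right)^{2}}{3} + \frac{2000}{3} \left(-260\right)}{-57455} = \left(\frac{34744}{3} - \frac{16900000}{3} - \frac{520000}{3}\right) \left(- \frac{1}{57455}\right) = \left(- \frac{17385256}{3}\right) \left(- \frac{1}{57455}\right) = \frac{17385256}{172365}$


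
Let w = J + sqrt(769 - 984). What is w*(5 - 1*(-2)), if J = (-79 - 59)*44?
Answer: -42504 + 7*I*sqrt(215) ≈ -42504.0 + 102.64*I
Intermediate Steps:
J = -6072 (J = -138*44 = -6072)
w = -6072 + I*sqrt(215) (w = -6072 + sqrt(769 - 984) = -6072 + sqrt(-215) = -6072 + I*sqrt(215) ≈ -6072.0 + 14.663*I)
w*(5 - 1*(-2)) = (-6072 + I*sqrt(215))*(5 - 1*(-2)) = (-6072 + I*sqrt(215))*(5 + 2) = (-6072 + I*sqrt(215))*7 = -42504 + 7*I*sqrt(215)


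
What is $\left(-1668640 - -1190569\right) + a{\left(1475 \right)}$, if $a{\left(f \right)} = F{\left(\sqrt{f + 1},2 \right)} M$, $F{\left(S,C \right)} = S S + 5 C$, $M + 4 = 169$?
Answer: $-232881$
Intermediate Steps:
$M = 165$ ($M = -4 + 169 = 165$)
$F{\left(S,C \right)} = S^{2} + 5 C$
$a{\left(f \right)} = 1815 + 165 f$ ($a{\left(f \right)} = \left(\left(\sqrt{f + 1}\right)^{2} + 5 \cdot 2\right) 165 = \left(\left(\sqrt{1 + f}\right)^{2} + 10\right) 165 = \left(\left(1 + f\right) + 10\right) 165 = \left(11 + f\right) 165 = 1815 + 165 f$)
$\left(-1668640 - -1190569\right) + a{\left(1475 \right)} = \left(-1668640 - -1190569\right) + \left(1815 + 165 \cdot 1475\right) = \left(-1668640 + 1190569\right) + \left(1815 + 243375\right) = -478071 + 245190 = -232881$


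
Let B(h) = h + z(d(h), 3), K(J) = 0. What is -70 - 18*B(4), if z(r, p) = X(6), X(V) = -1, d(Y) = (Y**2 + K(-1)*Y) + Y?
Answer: -124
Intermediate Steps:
d(Y) = Y + Y**2 (d(Y) = (Y**2 + 0*Y) + Y = (Y**2 + 0) + Y = Y**2 + Y = Y + Y**2)
z(r, p) = -1
B(h) = -1 + h (B(h) = h - 1 = -1 + h)
-70 - 18*B(4) = -70 - 18*(-1 + 4) = -70 - 18*3 = -70 - 54 = -124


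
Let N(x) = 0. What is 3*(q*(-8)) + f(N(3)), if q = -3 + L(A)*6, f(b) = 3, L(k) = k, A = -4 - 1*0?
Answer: 651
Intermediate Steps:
A = -4 (A = -4 + 0 = -4)
q = -27 (q = -3 - 4*6 = -3 - 24 = -27)
3*(q*(-8)) + f(N(3)) = 3*(-27*(-8)) + 3 = 3*216 + 3 = 648 + 3 = 651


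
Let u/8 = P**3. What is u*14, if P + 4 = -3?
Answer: -38416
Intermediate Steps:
P = -7 (P = -4 - 3 = -7)
u = -2744 (u = 8*(-7)**3 = 8*(-343) = -2744)
u*14 = -2744*14 = -38416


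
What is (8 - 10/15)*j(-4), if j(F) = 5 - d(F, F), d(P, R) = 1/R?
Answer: 77/2 ≈ 38.500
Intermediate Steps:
j(F) = 5 - 1/F
(8 - 10/15)*j(-4) = (8 - 10/15)*(5 - 1/(-4)) = (8 - 10*1/15)*(5 - 1*(-1/4)) = (8 - 2/3)*(5 + 1/4) = (22/3)*(21/4) = 77/2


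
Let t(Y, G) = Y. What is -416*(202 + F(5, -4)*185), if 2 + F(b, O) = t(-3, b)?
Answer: 300768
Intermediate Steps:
F(b, O) = -5 (F(b, O) = -2 - 3 = -5)
-416*(202 + F(5, -4)*185) = -416*(202 - 5*185) = -416*(202 - 925) = -416*(-723) = 300768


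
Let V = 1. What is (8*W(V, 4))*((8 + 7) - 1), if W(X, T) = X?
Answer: 112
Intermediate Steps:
(8*W(V, 4))*((8 + 7) - 1) = (8*1)*((8 + 7) - 1) = 8*(15 - 1) = 8*14 = 112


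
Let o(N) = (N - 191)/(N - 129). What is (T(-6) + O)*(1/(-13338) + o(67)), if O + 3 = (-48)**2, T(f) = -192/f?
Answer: 62232775/13338 ≈ 4665.8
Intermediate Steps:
o(N) = (-191 + N)/(-129 + N)
O = 2301 (O = -3 + (-48)**2 = -3 + 2304 = 2301)
(T(-6) + O)*(1/(-13338) + o(67)) = (-192/(-6) + 2301)*(1/(-13338) + (-191 + 67)/(-129 + 67)) = (-192*(-1/6) + 2301)*(-1/13338 - 124/(-62)) = (32 + 2301)*(-1/13338 - 1/62*(-124)) = 2333*(-1/13338 + 2) = 2333*(26675/13338) = 62232775/13338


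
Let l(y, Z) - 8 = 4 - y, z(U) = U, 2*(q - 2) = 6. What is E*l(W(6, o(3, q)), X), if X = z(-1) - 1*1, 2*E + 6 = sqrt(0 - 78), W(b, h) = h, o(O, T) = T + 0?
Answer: -21 + 7*I*sqrt(78)/2 ≈ -21.0 + 30.911*I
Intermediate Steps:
q = 5 (q = 2 + (1/2)*6 = 2 + 3 = 5)
o(O, T) = T
E = -3 + I*sqrt(78)/2 (E = -3 + sqrt(0 - 78)/2 = -3 + sqrt(-78)/2 = -3 + (I*sqrt(78))/2 = -3 + I*sqrt(78)/2 ≈ -3.0 + 4.4159*I)
X = -2 (X = -1 - 1*1 = -1 - 1 = -2)
l(y, Z) = 12 - y (l(y, Z) = 8 + (4 - y) = 12 - y)
E*l(W(6, o(3, q)), X) = (-3 + I*sqrt(78)/2)*(12 - 1*5) = (-3 + I*sqrt(78)/2)*(12 - 5) = (-3 + I*sqrt(78)/2)*7 = -21 + 7*I*sqrt(78)/2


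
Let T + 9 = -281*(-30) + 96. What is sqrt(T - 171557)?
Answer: 4*I*sqrt(10190) ≈ 403.78*I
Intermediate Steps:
T = 8517 (T = -9 + (-281*(-30) + 96) = -9 + (8430 + 96) = -9 + 8526 = 8517)
sqrt(T - 171557) = sqrt(8517 - 171557) = sqrt(-163040) = 4*I*sqrt(10190)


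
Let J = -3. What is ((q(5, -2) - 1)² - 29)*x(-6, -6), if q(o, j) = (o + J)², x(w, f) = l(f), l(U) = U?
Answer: 120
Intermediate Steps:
x(w, f) = f
q(o, j) = (-3 + o)² (q(o, j) = (o - 3)² = (-3 + o)²)
((q(5, -2) - 1)² - 29)*x(-6, -6) = (((-3 + 5)² - 1)² - 29)*(-6) = ((2² - 1)² - 29)*(-6) = ((4 - 1)² - 29)*(-6) = (3² - 29)*(-6) = (9 - 29)*(-6) = -20*(-6) = 120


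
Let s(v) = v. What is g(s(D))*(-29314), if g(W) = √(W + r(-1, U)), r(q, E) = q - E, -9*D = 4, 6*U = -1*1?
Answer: -14657*I*√46/3 ≈ -33136.0*I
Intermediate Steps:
U = -⅙ (U = (-1*1)/6 = (⅙)*(-1) = -⅙ ≈ -0.16667)
D = -4/9 (D = -⅑*4 = -4/9 ≈ -0.44444)
g(W) = √(-⅚ + W) (g(W) = √(W + (-1 - 1*(-⅙))) = √(W + (-1 + ⅙)) = √(W - ⅚) = √(-⅚ + W))
g(s(D))*(-29314) = (√(-30 + 36*(-4/9))/6)*(-29314) = (√(-30 - 16)/6)*(-29314) = (√(-46)/6)*(-29314) = ((I*√46)/6)*(-29314) = (I*√46/6)*(-29314) = -14657*I*√46/3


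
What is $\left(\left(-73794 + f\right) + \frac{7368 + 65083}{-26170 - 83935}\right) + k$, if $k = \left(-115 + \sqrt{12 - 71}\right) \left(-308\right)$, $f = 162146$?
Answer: $\frac{13627843609}{110105} - 308 i \sqrt{59} \approx 1.2377 \cdot 10^{5} - 2365.8 i$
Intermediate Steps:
$k = 35420 - 308 i \sqrt{59}$ ($k = \left(-115 + \sqrt{-59}\right) \left(-308\right) = \left(-115 + i \sqrt{59}\right) \left(-308\right) = 35420 - 308 i \sqrt{59} \approx 35420.0 - 2365.8 i$)
$\left(\left(-73794 + f\right) + \frac{7368 + 65083}{-26170 - 83935}\right) + k = \left(\left(-73794 + 162146\right) + \frac{7368 + 65083}{-26170 - 83935}\right) + \left(35420 - 308 i \sqrt{59}\right) = \left(88352 + \frac{72451}{-110105}\right) + \left(35420 - 308 i \sqrt{59}\right) = \left(88352 + 72451 \left(- \frac{1}{110105}\right)\right) + \left(35420 - 308 i \sqrt{59}\right) = \left(88352 - \frac{72451}{110105}\right) + \left(35420 - 308 i \sqrt{59}\right) = \frac{9727924509}{110105} + \left(35420 - 308 i \sqrt{59}\right) = \frac{13627843609}{110105} - 308 i \sqrt{59}$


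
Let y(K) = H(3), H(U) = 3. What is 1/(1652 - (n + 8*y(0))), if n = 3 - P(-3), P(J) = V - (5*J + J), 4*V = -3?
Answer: 4/6569 ≈ 0.00060892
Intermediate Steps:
V = -¾ (V = (¼)*(-3) = -¾ ≈ -0.75000)
y(K) = 3
P(J) = -¾ - 6*J (P(J) = -¾ - (5*J + J) = -¾ - 6*J)
n = -57/4 (n = 3 - (-¾ - 6*(-3)) = 3 - (-¾ + 18) = 3 - 1*69/4 = 3 - 69/4 = -57/4 ≈ -14.250)
1/(1652 - (n + 8*y(0))) = 1/(1652 - (-57/4 + 8*3)) = 1/(1652 - (-57/4 + 24)) = 1/(1652 - 1*39/4) = 1/(1652 - 39/4) = 1/(6569/4) = 4/6569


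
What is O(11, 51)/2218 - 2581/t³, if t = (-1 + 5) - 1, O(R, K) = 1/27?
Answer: -636073/6654 ≈ -95.593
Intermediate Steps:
O(R, K) = 1/27
t = 3 (t = 4 - 1 = 3)
O(11, 51)/2218 - 2581/t³ = (1/27)/2218 - 2581/(3³) = (1/27)*(1/2218) - 2581/27 = 1/59886 - 2581*1/27 = 1/59886 - 2581/27 = -636073/6654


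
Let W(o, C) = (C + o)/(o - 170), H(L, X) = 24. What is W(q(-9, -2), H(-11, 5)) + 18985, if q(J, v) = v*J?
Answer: 1442839/76 ≈ 18985.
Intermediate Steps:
q(J, v) = J*v
W(o, C) = (C + o)/(-170 + o)
W(q(-9, -2), H(-11, 5)) + 18985 = (24 - 9*(-2))/(-170 - 9*(-2)) + 18985 = (24 + 18)/(-170 + 18) + 18985 = 42/(-152) + 18985 = -1/152*42 + 18985 = -21/76 + 18985 = 1442839/76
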